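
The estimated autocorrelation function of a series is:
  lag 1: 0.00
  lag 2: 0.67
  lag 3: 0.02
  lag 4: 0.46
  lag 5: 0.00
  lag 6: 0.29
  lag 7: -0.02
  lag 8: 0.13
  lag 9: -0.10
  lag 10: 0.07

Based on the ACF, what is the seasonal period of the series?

The largest autocorrelation is r_2 = 0.67, with weaker echoes at lags 4 (0.46) and 6 (0.29); the remaining lags stay at or below 0.13.
The dominant spike at lag 2 indicates a seasonal period of 2.

2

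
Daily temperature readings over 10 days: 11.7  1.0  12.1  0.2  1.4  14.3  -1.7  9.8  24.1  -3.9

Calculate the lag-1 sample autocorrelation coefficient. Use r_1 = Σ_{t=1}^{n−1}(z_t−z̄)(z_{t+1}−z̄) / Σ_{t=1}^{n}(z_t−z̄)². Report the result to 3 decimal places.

Mean z̄ = (11.7 + 1.0 + 12.1 + 0.2 + 1.4 + 14.3 − 1.7 + 9.8 + 24.1 − 3.9)/10 = 6.9000
Numerator Σ_{t=1}^{9}(z_t−z̄)(z_{t+1}−z̄) = -322.1500
Denominator Σ(z_t−z̄)² = 709.6400
r_1 = -322.1500 / 709.6400 = -0.454

-0.454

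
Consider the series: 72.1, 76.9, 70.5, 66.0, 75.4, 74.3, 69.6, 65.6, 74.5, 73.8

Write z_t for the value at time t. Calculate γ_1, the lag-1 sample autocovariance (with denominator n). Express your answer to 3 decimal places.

-1.253

Mean z̄ = (72.1 + 76.9 + 70.5 + 66.0 + 75.4 + 74.3 + 69.6 + 65.6 + 74.5 + 73.8)/10 = 71.8700
Σ_{t=1}^{9}(z_t−z̄)(z_{t+1}−z̄) = -12.5329
γ_1 = -12.5329 / 10 = -1.253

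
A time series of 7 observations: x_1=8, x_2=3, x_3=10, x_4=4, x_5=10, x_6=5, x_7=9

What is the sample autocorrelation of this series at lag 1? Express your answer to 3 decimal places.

Mean x̄ = (8 + 3 + 10 + 4 + 10 + 5 + 9)/7 = 7.0000
Deviations from mean: 1.0000, -4.0000, 3.0000, -3.0000, 3.0000, -2.0000, 2.0000
Σ(x_t−x̄)(x_{t+1}−x̄) = (-4.0000) + (-12.0000) + (-9.0000) + (-9.0000) + (-6.0000) + (-4.0000) = -44.0000
Denominator Σ(x_t−x̄)² = 52.0000
r_1 = -44.0000 / 52.0000 = -0.846

-0.846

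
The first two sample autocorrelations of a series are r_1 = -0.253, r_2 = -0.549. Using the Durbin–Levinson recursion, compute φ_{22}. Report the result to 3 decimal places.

-0.655

φ_{22} = (r_2 − r_1²) / (1 − r_1²)
r_1² = (-0.253)² = 0.064009
Numerator = -0.549 − 0.0640 = -0.6130; denominator = 1 − 0.0640 = 0.9360
φ_{22} = -0.6130 / 0.9360 = -0.655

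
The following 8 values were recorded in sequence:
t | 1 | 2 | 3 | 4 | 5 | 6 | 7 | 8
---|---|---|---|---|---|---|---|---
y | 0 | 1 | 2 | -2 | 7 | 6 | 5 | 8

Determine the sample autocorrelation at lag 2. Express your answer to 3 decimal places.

Mean ȳ = (0 + 1 + 2 − 2 + 7 + 6 + 5 + 8)/8 = 3.3750
Deviations from mean: -3.3750, -2.3750, -1.3750, -5.3750, 3.6250, 2.6250, 1.6250, 4.6250
Numerator Σ_{t=1}^{6}(y_t−ȳ)(y_{t+2}−ȳ) = 16.3438
Denominator Σ(y_t−ȳ)² = 91.8750
r_2 = 16.3438 / 91.8750 = 0.178

0.178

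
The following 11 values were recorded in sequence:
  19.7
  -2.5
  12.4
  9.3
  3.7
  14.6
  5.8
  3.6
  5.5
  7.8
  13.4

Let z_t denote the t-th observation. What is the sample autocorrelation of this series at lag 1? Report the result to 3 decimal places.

-0.481

Mean z̄ = (19.7 − 2.5 + 12.4 + 9.3 + 3.7 + 14.6 + 5.8 + 3.6 + 5.5 + 7.8 + 13.4)/11 = 8.4818
Numerator Σ_{t=1}^{10}(z_t−z̄)(z_{t+1}−z̄) = -186.2667
Denominator Σ(z_t−z̄)² = 387.3364
r_1 = -186.2667 / 387.3364 = -0.481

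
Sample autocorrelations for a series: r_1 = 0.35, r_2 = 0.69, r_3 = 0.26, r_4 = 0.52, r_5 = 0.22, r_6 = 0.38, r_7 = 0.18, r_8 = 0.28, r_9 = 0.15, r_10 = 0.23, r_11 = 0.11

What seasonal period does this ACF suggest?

2

The largest autocorrelation is r_2 = 0.69, with weaker echoes at lags 4 (0.52) and 6 (0.38); the remaining lags stay at or below 0.35.
The dominant spike at lag 2 indicates a seasonal period of 2.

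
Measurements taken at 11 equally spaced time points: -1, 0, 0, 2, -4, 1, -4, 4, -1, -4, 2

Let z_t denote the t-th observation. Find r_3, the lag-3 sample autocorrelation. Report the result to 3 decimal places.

Mean z̄ = (-1 + 0 + 0 + 2 − 4 + 1 − 4 + 4 − 1 − 4 + 2)/11 = -0.4545
Numerator Σ_{t=1}^{8}(z_t−z̄)(z_{t+3}−z̄) = -4.0744
Denominator Σ(z_t−z̄)² = 72.7273
r_3 = -4.0744 / 72.7273 = -0.056

-0.056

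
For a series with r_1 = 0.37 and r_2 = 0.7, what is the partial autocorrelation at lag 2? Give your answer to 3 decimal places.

φ_{22} = (r_2 − r_1²) / (1 − r_1²)
r_1² = (0.37)² = 0.1369
Numerator = 0.7 − 0.1369 = 0.5631; denominator = 1 − 0.1369 = 0.8631
φ_{22} = 0.5631 / 0.8631 = 0.652

0.652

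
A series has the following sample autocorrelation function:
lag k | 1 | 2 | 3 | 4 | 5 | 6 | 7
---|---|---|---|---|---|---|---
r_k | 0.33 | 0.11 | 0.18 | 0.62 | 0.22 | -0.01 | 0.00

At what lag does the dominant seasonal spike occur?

4

The largest autocorrelation is r_4 = 0.62; the remaining lags stay at or below 0.33. The elevated value at lag 1 (0.33), dropping to 0.11 at lag 2, reflects decaying short-term dependence rather than seasonality.
The dominant spike at lag 4 indicates a seasonal period of 4.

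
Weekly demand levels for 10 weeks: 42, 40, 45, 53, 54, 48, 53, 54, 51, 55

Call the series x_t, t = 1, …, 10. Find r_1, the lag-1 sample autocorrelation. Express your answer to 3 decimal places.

Mean x̄ = (42 + 40 + 45 + 53 + 54 + 48 + 53 + 54 + 51 + 55)/10 = 49.5000
Numerator Σ_{t=1}^{9}(x_t−x̄)(x_{t+1}−x̄) = 132.7500
Denominator Σ(x_t−x̄)² = 266.5000
r_1 = 132.7500 / 266.5000 = 0.498

0.498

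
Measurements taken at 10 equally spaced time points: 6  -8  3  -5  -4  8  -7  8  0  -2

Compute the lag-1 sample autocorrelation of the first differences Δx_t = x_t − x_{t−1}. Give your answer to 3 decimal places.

-0.714

First differences Δx: -14, 11, -8, 1, 12, -15, 15, -8, -2
Mean of differences = -0.8889
Numerator Σ(Δx_t−Δx̄)(Δx_{t+1}−Δx̄) = -740.6790
Denominator Σ(Δx_t−Δx̄)² = 1036.8889
r_1(Δx) = -740.6790 / 1036.8889 = -0.714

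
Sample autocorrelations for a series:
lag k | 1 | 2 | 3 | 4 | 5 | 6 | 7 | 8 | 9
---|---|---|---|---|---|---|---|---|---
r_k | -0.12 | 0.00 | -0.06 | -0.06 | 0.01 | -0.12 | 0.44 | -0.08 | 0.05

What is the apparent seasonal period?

The largest autocorrelation is r_7 = 0.44; the remaining lags stay at or below 0.05.
The dominant spike at lag 7 indicates a seasonal period of 7.

7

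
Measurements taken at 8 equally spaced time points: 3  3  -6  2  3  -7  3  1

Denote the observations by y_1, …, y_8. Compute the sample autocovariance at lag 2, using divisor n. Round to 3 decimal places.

-5.016

Mean ȳ = (3 + 3 − 6 + 2 + 3 − 7 + 3 + 1)/8 = 0.2500
Deviations: 2.7500, 2.7500, -6.2500, 1.7500, 2.7500, -7.2500, 2.7500, 0.7500
Σ_{t=1}^{6}(y_t−ȳ)(y_{t+2}−ȳ) = -40.1250
γ_2 = -40.1250 / 8 = -5.016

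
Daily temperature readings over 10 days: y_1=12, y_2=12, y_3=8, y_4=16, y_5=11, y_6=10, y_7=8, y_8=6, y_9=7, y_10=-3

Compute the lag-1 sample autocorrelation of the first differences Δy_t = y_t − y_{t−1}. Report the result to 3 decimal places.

First differences Δy: 0, -4, 8, -5, -1, -2, -2, 1, -10
Mean of differences = -1.6667
Numerator Σ(Δy_t−Δȳ)(Δy_{t+1}−Δȳ) = -84.1111
Denominator Σ(Δy_t−Δȳ)² = 190.0000
r_1(Δy) = -84.1111 / 190.0000 = -0.443

-0.443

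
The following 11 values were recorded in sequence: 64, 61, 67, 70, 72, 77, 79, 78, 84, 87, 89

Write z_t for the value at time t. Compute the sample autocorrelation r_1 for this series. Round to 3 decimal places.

Mean z̄ = (64 + 61 + 67 + 70 + 72 + 77 + 79 + 78 + 84 + 87 + 89)/11 = 75.2727
Numerator Σ_{t=1}^{10}(z_t−z̄)(z_{t+1}−z̄) = 637.9256
Denominator Σ(z_t−z̄)² = 864.1818
r_1 = 637.9256 / 864.1818 = 0.738

0.738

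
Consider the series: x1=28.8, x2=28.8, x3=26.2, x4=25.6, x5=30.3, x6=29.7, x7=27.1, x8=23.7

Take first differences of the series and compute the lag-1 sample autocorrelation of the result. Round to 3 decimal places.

0.103

First differences Δx: 0.0, -2.6, -0.6, 4.7, -0.6, -2.6, -3.4
Mean of differences = -0.7286
Numerator Σ(Δx_t−Δx̄)(Δx_{t+1}−Δx̄) = 4.5506
Denominator Σ(Δx_t−Δx̄)² = 44.1743
r_1(Δx) = 4.5506 / 44.1743 = 0.103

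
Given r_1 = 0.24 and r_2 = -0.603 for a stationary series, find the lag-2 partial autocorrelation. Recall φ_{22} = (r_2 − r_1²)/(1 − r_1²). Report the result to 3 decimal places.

φ_{22} = (r_2 − r_1²) / (1 − r_1²)
r_1² = (0.24)² = 0.0576
Numerator = -0.603 − 0.0576 = -0.6606; denominator = 1 − 0.0576 = 0.9424
φ_{22} = -0.6606 / 0.9424 = -0.701

-0.701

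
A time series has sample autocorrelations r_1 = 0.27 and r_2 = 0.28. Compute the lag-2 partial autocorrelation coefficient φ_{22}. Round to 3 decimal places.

0.223

φ_{22} = (r_2 − r_1²) / (1 − r_1²)
r_1² = (0.27)² = 0.0729
Numerator = 0.28 − 0.0729 = 0.2071; denominator = 1 − 0.0729 = 0.9271
φ_{22} = 0.2071 / 0.9271 = 0.223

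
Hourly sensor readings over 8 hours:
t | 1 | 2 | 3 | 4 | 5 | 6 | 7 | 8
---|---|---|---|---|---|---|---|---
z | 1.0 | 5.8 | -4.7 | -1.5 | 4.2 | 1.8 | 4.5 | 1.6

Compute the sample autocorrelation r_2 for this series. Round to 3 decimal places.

-0.228

Mean z̄ = (1.0 + 5.8 − 4.7 − 1.5 + 4.2 + 1.8 + 4.5 + 1.6)/8 = 1.5875
Deviations from mean: -0.5875, 4.2125, -6.2875, -3.0875, 2.6125, 0.2125, 2.9125, 0.0125
Numerator Σ_{t=1}^{6}(z_t−z̄)(z_{t+2}−z̄) = -18.7828
Denominator Σ(z_t−z̄)² = 82.5088
r_2 = -18.7828 / 82.5088 = -0.228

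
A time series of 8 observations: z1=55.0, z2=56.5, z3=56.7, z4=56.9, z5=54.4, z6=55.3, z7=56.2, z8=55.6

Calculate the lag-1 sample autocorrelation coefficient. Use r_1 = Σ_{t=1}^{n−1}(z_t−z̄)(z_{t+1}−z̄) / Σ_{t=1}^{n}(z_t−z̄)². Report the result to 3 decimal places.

-0.016

Mean z̄ = (55.0 + 56.5 + 56.7 + 56.9 + 54.4 + 55.3 + 56.2 + 55.6)/8 = 55.8250
Deviations from mean: -0.8250, 0.6750, 0.8750, 1.0750, -1.4250, -0.5250, 0.3750, -0.2250
Numerator Σ_{t=1}^{7}(z_t−z̄)(z_{t+1}−z̄) = -0.0906
Denominator Σ(z_t−z̄)² = 5.5550
r_1 = -0.0906 / 5.5550 = -0.016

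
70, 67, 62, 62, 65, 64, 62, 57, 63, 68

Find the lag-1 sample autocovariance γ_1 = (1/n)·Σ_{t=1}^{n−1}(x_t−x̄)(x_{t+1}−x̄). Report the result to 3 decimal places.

3.100

Mean x̄ = (70 + 67 + 62 + 62 + 65 + 64 + 62 + 57 + 63 + 68)/10 = 64.0000
Σ_{t=1}^{9}(x_t−x̄)(x_{t+1}−x̄) = 31.0000
γ_1 = 31.0000 / 10 = 3.100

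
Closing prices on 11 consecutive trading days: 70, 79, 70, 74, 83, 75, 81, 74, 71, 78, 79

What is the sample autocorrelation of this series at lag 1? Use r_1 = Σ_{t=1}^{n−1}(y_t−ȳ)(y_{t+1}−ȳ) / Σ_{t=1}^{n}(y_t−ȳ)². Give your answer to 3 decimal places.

-0.267

Mean ȳ = (70 + 79 + 70 + 74 + 83 + 75 + 81 + 74 + 71 + 78 + 79)/11 = 75.8182
Numerator Σ_{t=1}^{10}(y_t−ȳ)(y_{t+1}−ȳ) = -53.8512
Denominator Σ(y_t−ȳ)² = 201.6364
r_1 = -53.8512 / 201.6364 = -0.267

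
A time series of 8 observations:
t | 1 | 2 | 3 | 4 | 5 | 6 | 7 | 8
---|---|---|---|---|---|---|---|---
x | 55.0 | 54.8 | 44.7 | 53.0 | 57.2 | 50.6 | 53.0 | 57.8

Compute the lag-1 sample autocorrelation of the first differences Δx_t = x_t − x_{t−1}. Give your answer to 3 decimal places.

First differences Δx: -0.2, -10.1, 8.3, 4.2, -6.6, 2.4, 4.8
Mean of differences = 0.4000
Numerator Σ(Δx_t−Δx̄)(Δx_{t+1}−Δx̄) = -78.4300
Denominator Σ(Δx_t−Δx̄)² = 259.8200
r_1(Δx) = -78.4300 / 259.8200 = -0.302

-0.302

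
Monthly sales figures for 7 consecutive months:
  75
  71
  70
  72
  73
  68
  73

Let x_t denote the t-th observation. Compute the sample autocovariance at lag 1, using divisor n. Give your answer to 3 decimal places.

Mean x̄ = (75 + 71 + 70 + 72 + 73 + 68 + 73)/7 = 71.7143
Σ_{t=1}^{6}(x_t−x̄)(x_{t+1}−x̄) = -10.7959
γ_1 = -10.7959 / 7 = -1.542

-1.542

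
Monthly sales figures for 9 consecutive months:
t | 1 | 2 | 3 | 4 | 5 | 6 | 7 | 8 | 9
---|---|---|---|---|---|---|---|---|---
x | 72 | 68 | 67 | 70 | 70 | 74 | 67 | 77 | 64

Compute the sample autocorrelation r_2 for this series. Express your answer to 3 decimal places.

0.313

Mean x̄ = (72 + 68 + 67 + 70 + 70 + 74 + 67 + 77 + 64)/9 = 69.8889
Σ(x_t−x̄)(x_{t+2}−x̄) = (-6.0988) + (-0.2099) + (-0.3210) + (0.4568) + (-0.3210) + (29.2346) + (17.0123) = 39.7531
Denominator Σ(x_t−x̄)² = 126.8889
r_2 = 39.7531 / 126.8889 = 0.313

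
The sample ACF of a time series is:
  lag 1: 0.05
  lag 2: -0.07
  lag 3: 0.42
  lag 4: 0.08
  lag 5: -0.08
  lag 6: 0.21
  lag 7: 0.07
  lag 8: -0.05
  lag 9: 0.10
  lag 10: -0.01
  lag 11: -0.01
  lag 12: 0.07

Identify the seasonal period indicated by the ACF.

3

The largest autocorrelation is r_3 = 0.42, with a weaker echo at lag 6 (0.21); the remaining lags stay at or below 0.10.
The dominant spike at lag 3 indicates a seasonal period of 3.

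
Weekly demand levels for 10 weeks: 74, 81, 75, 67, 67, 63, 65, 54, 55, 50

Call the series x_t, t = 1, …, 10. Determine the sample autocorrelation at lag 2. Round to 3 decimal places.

Mean x̄ = (74 + 81 + 75 + 67 + 67 + 63 + 65 + 54 + 55 + 50)/10 = 65.1000
Numerator Σ_{t=1}^{8}(x_t−x̄)(x_{t+2}−x̄) = 324.8800
Denominator Σ(x_t−x̄)² = 894.9000
r_2 = 324.8800 / 894.9000 = 0.363

0.363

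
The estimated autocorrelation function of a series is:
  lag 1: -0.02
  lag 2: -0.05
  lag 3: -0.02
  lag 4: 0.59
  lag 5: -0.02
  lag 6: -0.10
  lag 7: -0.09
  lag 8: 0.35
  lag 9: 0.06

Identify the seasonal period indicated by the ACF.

4

The largest autocorrelation is r_4 = 0.59, with a weaker echo at lag 8 (0.35); the remaining lags stay at or below 0.06.
The dominant spike at lag 4 indicates a seasonal period of 4.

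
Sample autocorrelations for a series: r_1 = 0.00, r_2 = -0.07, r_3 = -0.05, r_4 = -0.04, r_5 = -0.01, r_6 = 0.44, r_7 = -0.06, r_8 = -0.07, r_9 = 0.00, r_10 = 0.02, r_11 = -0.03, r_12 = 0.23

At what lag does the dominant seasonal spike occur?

6

The largest autocorrelation is r_6 = 0.44, with a weaker echo at lag 12 (0.23); the remaining lags stay at or below 0.02.
The dominant spike at lag 6 indicates a seasonal period of 6.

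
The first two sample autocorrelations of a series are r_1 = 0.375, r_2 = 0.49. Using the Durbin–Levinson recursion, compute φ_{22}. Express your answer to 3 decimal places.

φ_{22} = (r_2 − r_1²) / (1 − r_1²)
r_1² = (0.375)² = 0.140625
Numerator = 0.49 − 0.1406 = 0.3494; denominator = 1 − 0.1406 = 0.8594
φ_{22} = 0.3494 / 0.8594 = 0.407

0.407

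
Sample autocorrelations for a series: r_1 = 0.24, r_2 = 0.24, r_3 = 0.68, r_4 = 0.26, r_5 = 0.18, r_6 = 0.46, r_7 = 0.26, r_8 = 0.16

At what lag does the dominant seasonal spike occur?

3

The largest autocorrelation is r_3 = 0.68, with a weaker echo at lag 6 (0.46); the remaining lags stay at or below 0.26.
The dominant spike at lag 3 indicates a seasonal period of 3.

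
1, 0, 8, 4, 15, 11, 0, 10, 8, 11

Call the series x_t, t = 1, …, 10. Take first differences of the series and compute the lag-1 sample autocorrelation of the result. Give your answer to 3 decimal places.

First differences Δx: -1, 8, -4, 11, -4, -11, 10, -2, 3
Mean of differences = 1.1111
Numerator Σ(Δx_t−Δx̄)(Δx_{t+1}−Δx̄) = -230.1235
Denominator Σ(Δx_t−Δx̄)² = 440.8889
r_1(Δx) = -230.1235 / 440.8889 = -0.522

-0.522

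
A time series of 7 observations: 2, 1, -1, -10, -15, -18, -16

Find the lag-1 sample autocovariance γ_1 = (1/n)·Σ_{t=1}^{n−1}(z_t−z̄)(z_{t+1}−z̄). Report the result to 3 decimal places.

43.222

Mean z̄ = (2 + 1 − 1 − 10 − 15 − 18 − 16)/7 = -8.1429
Σ_{t=1}^{6}(z_t−z̄)(z_{t+1}−z̄) = 302.5510
γ_1 = 302.5510 / 7 = 43.222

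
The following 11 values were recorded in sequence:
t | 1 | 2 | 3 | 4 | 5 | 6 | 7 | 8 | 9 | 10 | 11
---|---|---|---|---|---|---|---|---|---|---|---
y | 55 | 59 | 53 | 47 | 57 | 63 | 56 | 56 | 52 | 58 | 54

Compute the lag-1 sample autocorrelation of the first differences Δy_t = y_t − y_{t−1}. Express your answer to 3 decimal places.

-0.229

First differences Δy: 4, -6, -6, 10, 6, -7, 0, -4, 6, -4
Mean of differences = -0.1000
Numerator Σ(Δy_t−Δȳ)(Δy_{t+1}−Δȳ) = -78.1100
Denominator Σ(Δy_t−Δȳ)² = 340.9000
r_1(Δy) = -78.1100 / 340.9000 = -0.229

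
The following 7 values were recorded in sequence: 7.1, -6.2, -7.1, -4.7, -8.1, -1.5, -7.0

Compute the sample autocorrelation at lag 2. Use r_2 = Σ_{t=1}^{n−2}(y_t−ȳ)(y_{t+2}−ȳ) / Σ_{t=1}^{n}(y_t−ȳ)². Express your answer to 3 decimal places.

-0.053

Mean ȳ = (7.1 − 6.2 − 7.1 − 4.7 − 8.1 − 1.5 − 7.0)/7 = -3.9286
Numerator Σ_{t=1}^{5}(y_t−ȳ)(y_{t+2}−ȳ) = -9.0559
Denominator Σ(y_t−ȳ)² = 170.1743
r_2 = -9.0559 / 170.1743 = -0.053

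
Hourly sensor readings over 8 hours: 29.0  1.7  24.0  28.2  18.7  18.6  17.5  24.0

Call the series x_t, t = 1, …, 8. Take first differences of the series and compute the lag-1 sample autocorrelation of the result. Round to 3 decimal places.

-0.396

First differences Δx: -27.3, 22.3, 4.2, -9.5, -0.1, -1.1, 6.5
Mean of differences = -0.7143
Numerator Σ(Δx_t−Δx̄)(Δx_{t+1}−Δx̄) = -550.3445
Denominator Σ(Δx_t−Δx̄)² = 1390.3686
r_1(Δx) = -550.3445 / 1390.3686 = -0.396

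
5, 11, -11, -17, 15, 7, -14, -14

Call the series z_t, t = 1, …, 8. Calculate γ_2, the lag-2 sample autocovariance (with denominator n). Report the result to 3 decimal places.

Mean z̄ = (5 + 11 − 11 − 17 + 15 + 7 − 14 − 14)/8 = -2.2500
Deviations: 7.2500, 13.2500, -8.7500, -14.7500, 17.2500, 9.2500, -11.7500, -11.7500
Σ_{t=1}^{6}(z_t−z̄)(z_{t+2}−z̄) = -857.6250
γ_2 = -857.6250 / 8 = -107.203

-107.203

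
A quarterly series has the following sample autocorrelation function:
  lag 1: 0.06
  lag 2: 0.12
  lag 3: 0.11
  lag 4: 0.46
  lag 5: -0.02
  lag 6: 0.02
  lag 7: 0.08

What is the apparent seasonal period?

4

The largest autocorrelation is r_4 = 0.46; the remaining lags stay at or below 0.12.
The dominant spike at lag 4 indicates a seasonal period of 4.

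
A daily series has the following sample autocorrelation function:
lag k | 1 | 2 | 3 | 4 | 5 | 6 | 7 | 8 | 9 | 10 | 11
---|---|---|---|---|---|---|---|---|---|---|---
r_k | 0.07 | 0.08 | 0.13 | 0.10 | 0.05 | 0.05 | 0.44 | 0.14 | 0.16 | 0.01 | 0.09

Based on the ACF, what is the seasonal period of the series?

The largest autocorrelation is r_7 = 0.44; the remaining lags stay at or below 0.16.
The dominant spike at lag 7 indicates a seasonal period of 7.

7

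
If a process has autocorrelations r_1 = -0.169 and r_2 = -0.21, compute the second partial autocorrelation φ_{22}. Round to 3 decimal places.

-0.246

φ_{22} = (r_2 − r_1²) / (1 − r_1²)
r_1² = (-0.169)² = 0.028561
Numerator = -0.21 − 0.0286 = -0.2386; denominator = 1 − 0.0286 = 0.9714
φ_{22} = -0.2386 / 0.9714 = -0.246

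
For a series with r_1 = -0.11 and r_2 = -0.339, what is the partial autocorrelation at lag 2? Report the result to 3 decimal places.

φ_{22} = (r_2 − r_1²) / (1 − r_1²)
r_1² = (-0.11)² = 0.0121
Numerator = -0.339 − 0.0121 = -0.3511; denominator = 1 − 0.0121 = 0.9879
φ_{22} = -0.3511 / 0.9879 = -0.355

-0.355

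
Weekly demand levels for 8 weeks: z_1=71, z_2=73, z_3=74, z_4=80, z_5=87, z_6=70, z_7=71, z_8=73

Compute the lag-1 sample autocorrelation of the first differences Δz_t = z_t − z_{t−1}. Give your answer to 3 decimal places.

-0.218

First differences Δz: 2, 1, 6, 7, -17, 1, 2
Mean of differences = 0.2857
Numerator Σ(Δz_t−Δz̄)(Δz_{t+1}−Δz̄) = -83.5102
Denominator Σ(Δz_t−Δz̄)² = 383.4286
r_1(Δz) = -83.5102 / 383.4286 = -0.218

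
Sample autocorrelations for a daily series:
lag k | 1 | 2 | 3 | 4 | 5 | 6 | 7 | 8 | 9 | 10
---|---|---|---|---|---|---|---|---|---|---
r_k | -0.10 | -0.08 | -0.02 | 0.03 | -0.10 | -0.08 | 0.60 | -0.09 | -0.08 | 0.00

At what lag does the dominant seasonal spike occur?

7

The largest autocorrelation is r_7 = 0.60; the remaining lags stay at or below 0.03.
The dominant spike at lag 7 indicates a seasonal period of 7.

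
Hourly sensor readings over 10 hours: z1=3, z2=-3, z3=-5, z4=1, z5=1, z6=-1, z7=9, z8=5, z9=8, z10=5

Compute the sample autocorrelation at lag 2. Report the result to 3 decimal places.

Mean z̄ = (3 − 3 − 5 + 1 + 1 − 1 + 9 + 5 + 8 + 5)/10 = 2.3000
Numerator Σ_{t=1}^{8}(z_t−z̄)(z_{t+2}−z̄) = 43.4200
Denominator Σ(z_t−z̄)² = 188.1000
r_2 = 43.4200 / 188.1000 = 0.231

0.231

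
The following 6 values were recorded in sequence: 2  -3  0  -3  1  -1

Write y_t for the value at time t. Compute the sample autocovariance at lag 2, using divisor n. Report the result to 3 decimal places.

1.519

Mean ȳ = (2 − 3 + 0 − 3 + 1 − 1)/6 = -0.6667
Σ_{t=1}^{4}(y_t−ȳ)(y_{t+2}−ȳ) = 9.1111
γ_2 = 9.1111 / 6 = 1.519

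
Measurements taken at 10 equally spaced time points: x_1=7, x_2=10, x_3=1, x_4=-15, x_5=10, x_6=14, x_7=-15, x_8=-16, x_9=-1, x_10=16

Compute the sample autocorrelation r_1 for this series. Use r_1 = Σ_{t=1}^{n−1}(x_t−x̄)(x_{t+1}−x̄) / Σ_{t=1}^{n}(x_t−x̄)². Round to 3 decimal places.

Mean x̄ = (7 + 10 + 1 − 15 + 10 + 14 − 15 − 16 − 1 + 16)/10 = 1.1000
Numerator Σ_{t=1}^{9}(x_t−x̄)(x_{t+1}−x̄) = 96.9900
Denominator Σ(x_t−x̄)² = 1396.9000
r_1 = 96.9900 / 1396.9000 = 0.069

0.069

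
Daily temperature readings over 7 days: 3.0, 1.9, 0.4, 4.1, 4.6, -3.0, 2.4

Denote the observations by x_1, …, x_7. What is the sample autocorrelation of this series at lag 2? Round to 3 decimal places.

-0.381

Mean x̄ = (3.0 + 1.9 + 0.4 + 4.1 + 4.6 − 3.0 + 2.4)/7 = 1.9143
Σ(x_t−x̄)(x_{t+2}−x̄) = (-1.6441) + (-0.0312) + (-4.0669) + (-10.7412) + (1.3045) = -15.1790
Denominator Σ(x_t−x̄)² = 39.8486
r_2 = -15.1790 / 39.8486 = -0.381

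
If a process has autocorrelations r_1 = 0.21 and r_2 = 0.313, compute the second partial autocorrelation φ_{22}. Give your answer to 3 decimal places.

0.281

φ_{22} = (r_2 − r_1²) / (1 − r_1²)
r_1² = (0.21)² = 0.0441
Numerator = 0.313 − 0.0441 = 0.2689; denominator = 1 − 0.0441 = 0.9559
φ_{22} = 0.2689 / 0.9559 = 0.281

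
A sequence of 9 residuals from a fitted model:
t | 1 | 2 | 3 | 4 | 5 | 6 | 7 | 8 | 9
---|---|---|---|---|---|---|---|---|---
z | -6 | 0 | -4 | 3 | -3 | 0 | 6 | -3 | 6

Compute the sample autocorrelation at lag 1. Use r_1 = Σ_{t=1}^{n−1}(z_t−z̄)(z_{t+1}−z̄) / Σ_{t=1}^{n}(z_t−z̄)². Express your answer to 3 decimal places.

-0.379

Mean z̄ = (-6 + 0 − 4 + 3 − 3 + 0 + 6 − 3 + 6)/9 = -0.1111
Numerator Σ_{t=1}^{8}(z_t−z̄)(z_{t+1}−z̄) = -57.1235
Denominator Σ(z_t−z̄)² = 150.8889
r_1 = -57.1235 / 150.8889 = -0.379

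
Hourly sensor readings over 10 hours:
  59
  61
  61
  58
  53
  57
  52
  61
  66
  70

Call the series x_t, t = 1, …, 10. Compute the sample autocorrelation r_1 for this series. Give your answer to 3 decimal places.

Mean x̄ = (59 + 61 + 61 + 58 + 53 + 57 + 52 + 61 + 66 + 70)/10 = 59.8000
Numerator Σ_{t=1}^{9}(x_t−x̄)(x_{t+1}−x̄) = 112.7600
Denominator Σ(x_t−x̄)² = 265.6000
r_1 = 112.7600 / 265.6000 = 0.425

0.425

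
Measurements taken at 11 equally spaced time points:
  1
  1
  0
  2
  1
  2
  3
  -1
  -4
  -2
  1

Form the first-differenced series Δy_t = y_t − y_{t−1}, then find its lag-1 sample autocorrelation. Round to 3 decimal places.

0.087

First differences Δy: 0, -1, 2, -1, 1, 1, -4, -3, 2, 3
Mean of differences = 0.0000
Numerator Σ(Δy_t−Δȳ)(Δy_{t+1}−Δȳ) = 4.0000
Denominator Σ(Δy_t−Δȳ)² = 46.0000
r_1(Δy) = 4.0000 / 46.0000 = 0.087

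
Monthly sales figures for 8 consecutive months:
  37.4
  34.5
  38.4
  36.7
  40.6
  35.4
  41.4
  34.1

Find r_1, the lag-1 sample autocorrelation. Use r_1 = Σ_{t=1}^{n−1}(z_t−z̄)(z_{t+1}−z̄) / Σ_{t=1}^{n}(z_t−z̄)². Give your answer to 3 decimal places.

-0.652

Mean z̄ = (37.4 + 34.5 + 38.4 + 36.7 + 40.6 + 35.4 + 41.4 + 34.1)/8 = 37.3125
Numerator Σ_{t=1}^{7}(z_t−z̄)(z_{t+1}−z̄) = -33.2202
Denominator Σ(z_t−z̄)² = 50.9688
r_1 = -33.2202 / 50.9688 = -0.652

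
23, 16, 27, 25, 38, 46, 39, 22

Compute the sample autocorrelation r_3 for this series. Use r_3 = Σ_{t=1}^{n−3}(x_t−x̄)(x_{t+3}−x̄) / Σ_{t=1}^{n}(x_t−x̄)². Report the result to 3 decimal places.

-0.314

Mean x̄ = (23 + 16 + 27 + 25 + 38 + 46 + 39 + 22)/8 = 29.5000
Deviations from mean: -6.5000, -13.5000, -2.5000, -4.5000, 8.5000, 16.5000, 9.5000, -7.5000
Numerator Σ_{t=1}^{5}(x_t−x̄)(x_{t+3}−x̄) = -233.2500
Denominator Σ(x_t−x̄)² = 742.0000
r_3 = -233.2500 / 742.0000 = -0.314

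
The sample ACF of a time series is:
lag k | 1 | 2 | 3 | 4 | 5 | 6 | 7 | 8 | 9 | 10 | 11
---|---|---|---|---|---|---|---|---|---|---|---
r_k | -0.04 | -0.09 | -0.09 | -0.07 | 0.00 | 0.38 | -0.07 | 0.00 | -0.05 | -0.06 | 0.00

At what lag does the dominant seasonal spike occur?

6

The largest autocorrelation is r_6 = 0.38; the remaining lags stay at or below 0.00.
The dominant spike at lag 6 indicates a seasonal period of 6.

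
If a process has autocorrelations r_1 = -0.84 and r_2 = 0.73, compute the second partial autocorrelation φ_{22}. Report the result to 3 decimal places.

0.083

φ_{22} = (r_2 − r_1²) / (1 − r_1²)
r_1² = (-0.84)² = 0.7056
Numerator = 0.73 − 0.7056 = 0.0244; denominator = 1 − 0.7056 = 0.2944
φ_{22} = 0.0244 / 0.2944 = 0.083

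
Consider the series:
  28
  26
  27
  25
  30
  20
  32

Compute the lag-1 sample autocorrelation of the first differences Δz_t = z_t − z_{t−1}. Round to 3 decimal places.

-0.655

First differences Δz: -2, 1, -2, 5, -10, 12
Mean of differences = 0.6667
Numerator Σ(Δz_t−Δz̄)(Δz_{t+1}−Δz̄) = -180.4444
Denominator Σ(Δz_t−Δz̄)² = 275.3333
r_1(Δz) = -180.4444 / 275.3333 = -0.655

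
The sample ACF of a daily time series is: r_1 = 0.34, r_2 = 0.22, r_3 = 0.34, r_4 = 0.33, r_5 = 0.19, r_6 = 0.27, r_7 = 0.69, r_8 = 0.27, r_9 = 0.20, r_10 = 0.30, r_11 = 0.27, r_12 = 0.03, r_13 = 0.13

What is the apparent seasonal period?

7

The largest autocorrelation is r_7 = 0.69; the remaining lags stay at or below 0.34. The elevated value at lag 1 (0.34), dropping to 0.22 at lag 2, reflects decaying short-term dependence rather than seasonality.
The dominant spike at lag 7 indicates a seasonal period of 7.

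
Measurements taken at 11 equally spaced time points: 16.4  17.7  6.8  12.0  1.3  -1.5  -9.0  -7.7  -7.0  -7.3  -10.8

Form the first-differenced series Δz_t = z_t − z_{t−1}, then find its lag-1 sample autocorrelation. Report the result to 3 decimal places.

First differences Δz: 1.3, -10.9, 5.2, -10.7, -2.8, -7.5, 1.3, 0.7, -0.3, -3.5
Mean of differences = -2.7200
Numerator Σ(Δz_t−Δz̄)(Δz_{t+1}−Δz̄) = -158.9284
Denominator Σ(Δz_t−Δz̄)² = 266.6560
r_1(Δz) = -158.9284 / 266.6560 = -0.596

-0.596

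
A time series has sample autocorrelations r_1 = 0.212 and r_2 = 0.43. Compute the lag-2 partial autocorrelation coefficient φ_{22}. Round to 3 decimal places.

0.403

φ_{22} = (r_2 − r_1²) / (1 − r_1²)
r_1² = (0.212)² = 0.044944
Numerator = 0.43 − 0.0449 = 0.3851; denominator = 1 − 0.0449 = 0.9551
φ_{22} = 0.3851 / 0.9551 = 0.403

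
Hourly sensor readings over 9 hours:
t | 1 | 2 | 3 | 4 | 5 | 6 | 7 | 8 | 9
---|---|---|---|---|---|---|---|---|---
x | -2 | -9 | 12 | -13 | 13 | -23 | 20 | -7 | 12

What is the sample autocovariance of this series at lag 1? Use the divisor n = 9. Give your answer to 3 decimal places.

Mean x̄ = (-2 − 9 + 12 − 13 + 13 − 23 + 20 − 7 + 12)/9 = 0.3333
Σ_{t=1}^{8}(x_t−x̄)(x_{t+1}−x̄) = -1395.7778
γ_1 = -1395.7778 / 9 = -155.086

-155.086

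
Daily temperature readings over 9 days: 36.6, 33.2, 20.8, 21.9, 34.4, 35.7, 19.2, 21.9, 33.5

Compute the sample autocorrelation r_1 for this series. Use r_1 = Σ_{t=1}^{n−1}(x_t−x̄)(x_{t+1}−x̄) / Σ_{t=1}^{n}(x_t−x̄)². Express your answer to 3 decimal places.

Mean x̄ = (36.6 + 33.2 + 20.8 + 21.9 + 34.4 + 35.7 + 19.2 + 21.9 + 33.5)/9 = 28.5778
Numerator Σ_{t=1}^{8}(x_t−x̄)(x_{t+1}−x̄) = 18.6184
Denominator Σ(x_t−x̄)² = 432.1956
r_1 = 18.6184 / 432.1956 = 0.043

0.043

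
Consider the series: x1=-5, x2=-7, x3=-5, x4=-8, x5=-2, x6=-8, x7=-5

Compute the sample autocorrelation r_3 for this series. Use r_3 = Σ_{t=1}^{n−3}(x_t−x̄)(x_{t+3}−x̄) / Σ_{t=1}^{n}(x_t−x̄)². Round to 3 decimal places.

Mean x̄ = (-5 − 7 − 5 − 8 − 2 − 8 − 5)/7 = -5.7143
Deviations from mean: 0.7143, -1.2857, 0.7143, -2.2857, 3.7143, -2.2857, 0.7143
Numerator Σ_{t=1}^{4}(x_t−x̄)(x_{t+3}−x̄) = -9.6735
Denominator Σ(x_t−x̄)² = 27.4286
r_3 = -9.6735 / 27.4286 = -0.353

-0.353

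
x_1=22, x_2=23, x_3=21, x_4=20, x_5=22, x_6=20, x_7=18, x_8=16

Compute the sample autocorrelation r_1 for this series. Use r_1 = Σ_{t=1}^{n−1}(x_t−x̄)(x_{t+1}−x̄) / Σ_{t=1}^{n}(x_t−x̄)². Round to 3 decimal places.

0.425

Mean x̄ = (22 + 23 + 21 + 20 + 22 + 20 + 18 + 16)/8 = 20.2500
Deviations from mean: 1.7500, 2.7500, 0.7500, -0.2500, 1.7500, -0.2500, -2.2500, -4.2500
Σ(x_t−x̄)(x_{t+1}−x̄) = (4.8125) + (2.0625) + (-0.1875) + (-0.4375) + (-0.4375) + (0.5625) + (9.5625) = 15.9375
Denominator Σ(x_t−x̄)² = 37.5000
r_1 = 15.9375 / 37.5000 = 0.425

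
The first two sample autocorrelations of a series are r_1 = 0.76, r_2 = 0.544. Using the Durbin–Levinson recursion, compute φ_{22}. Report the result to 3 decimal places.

-0.080

φ_{22} = (r_2 − r_1²) / (1 − r_1²)
r_1² = (0.76)² = 0.5776
Numerator = 0.544 − 0.5776 = -0.0336; denominator = 1 − 0.5776 = 0.4224
φ_{22} = -0.0336 / 0.4224 = -0.080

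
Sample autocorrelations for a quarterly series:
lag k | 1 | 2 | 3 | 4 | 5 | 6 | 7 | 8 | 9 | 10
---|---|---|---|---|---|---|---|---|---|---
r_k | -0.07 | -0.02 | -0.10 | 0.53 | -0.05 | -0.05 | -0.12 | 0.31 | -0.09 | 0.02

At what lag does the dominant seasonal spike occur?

The largest autocorrelation is r_4 = 0.53, with a weaker echo at lag 8 (0.31); the remaining lags stay at or below 0.02.
The dominant spike at lag 4 indicates a seasonal period of 4.

4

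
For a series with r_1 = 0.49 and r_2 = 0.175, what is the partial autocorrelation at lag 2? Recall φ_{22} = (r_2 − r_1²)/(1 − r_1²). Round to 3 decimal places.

φ_{22} = (r_2 − r_1²) / (1 − r_1²)
r_1² = (0.49)² = 0.2401
Numerator = 0.175 − 0.2401 = -0.0651; denominator = 1 − 0.2401 = 0.7599
φ_{22} = -0.0651 / 0.7599 = -0.086

-0.086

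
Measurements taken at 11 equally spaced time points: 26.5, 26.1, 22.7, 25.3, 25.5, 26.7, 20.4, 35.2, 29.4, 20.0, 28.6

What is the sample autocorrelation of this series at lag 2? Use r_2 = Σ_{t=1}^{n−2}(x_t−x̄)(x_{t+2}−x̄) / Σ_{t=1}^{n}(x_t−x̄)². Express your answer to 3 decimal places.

-0.311

Mean x̄ = (26.5 + 26.1 + 22.7 + 25.3 + 25.5 + 26.7 + 20.4 + 35.2 + 29.4 + 20.0 + 28.6)/11 = 26.0364
Numerator Σ_{t=1}^{9}(x_t−x̄)(x_{t+2}−x̄) = -56.8390
Denominator Σ(x_t−x̄)² = 182.6855
r_2 = -56.8390 / 182.6855 = -0.311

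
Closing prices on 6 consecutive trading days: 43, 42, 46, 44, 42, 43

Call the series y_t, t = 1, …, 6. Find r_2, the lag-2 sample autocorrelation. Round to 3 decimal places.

Mean ȳ = (43 + 42 + 46 + 44 + 42 + 43)/6 = 43.3333
Numerator Σ_{t=1}^{4}(y_t−ȳ)(y_{t+2}−ȳ) = -5.5556
Denominator Σ(y_t−ȳ)² = 11.3333
r_2 = -5.5556 / 11.3333 = -0.490

-0.490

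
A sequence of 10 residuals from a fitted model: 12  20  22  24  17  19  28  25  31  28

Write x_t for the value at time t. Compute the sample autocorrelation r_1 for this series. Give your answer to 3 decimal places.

0.332

Mean x̄ = (12 + 20 + 22 + 24 + 17 + 19 + 28 + 25 + 31 + 28)/10 = 22.6000
Numerator Σ_{t=1}^{9}(x_t−x̄)(x_{t+1}−x̄) = 99.6400
Denominator Σ(x_t−x̄)² = 300.4000
r_1 = 99.6400 / 300.4000 = 0.332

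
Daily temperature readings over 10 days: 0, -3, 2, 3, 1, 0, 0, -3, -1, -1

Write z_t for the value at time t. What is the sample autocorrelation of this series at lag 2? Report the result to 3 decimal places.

-0.104

Mean z̄ = (0 − 3 + 2 + 3 + 1 + 0 + 0 − 3 − 1 − 1)/10 = -0.2000
Numerator Σ_{t=1}^{8}(z_t−z̄)(z_{t+2}−z̄) = -3.4800
Denominator Σ(z_t−z̄)² = 33.6000
r_2 = -3.4800 / 33.6000 = -0.104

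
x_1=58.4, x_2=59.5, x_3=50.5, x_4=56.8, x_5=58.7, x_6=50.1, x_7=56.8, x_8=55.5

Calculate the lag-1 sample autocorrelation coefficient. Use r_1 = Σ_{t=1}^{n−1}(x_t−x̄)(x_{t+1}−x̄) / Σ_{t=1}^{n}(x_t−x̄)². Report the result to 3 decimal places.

Mean x̄ = (58.4 + 59.5 + 50.5 + 56.8 + 58.7 + 50.1 + 56.8 + 55.5)/8 = 55.7875
Σ(x_t−x̄)(x_{t+1}−x̄) = (9.6989) + (-19.6298) + (-5.3536) + (2.9489) + (-16.5648) + (-5.7586) + (-0.2911) = -34.9502
Denominator Σ(x_t−x̄)² = 91.5288
r_1 = -34.9502 / 91.5288 = -0.382

-0.382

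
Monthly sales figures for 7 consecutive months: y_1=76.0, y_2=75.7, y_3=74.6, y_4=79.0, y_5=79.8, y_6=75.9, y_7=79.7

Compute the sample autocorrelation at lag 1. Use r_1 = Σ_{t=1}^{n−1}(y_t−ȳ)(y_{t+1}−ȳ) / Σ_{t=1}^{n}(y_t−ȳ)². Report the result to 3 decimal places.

Mean ȳ = (76.0 + 75.7 + 74.6 + 79.0 + 79.8 + 75.9 + 79.7)/7 = 77.2429
Deviations from mean: -1.2429, -1.5429, -2.6429, 1.7571, 2.5571, -1.3429, 2.4571
Σ(y_t−ȳ)(y_{t+1}−ȳ) = (1.9176) + (4.0776) + (-4.6439) + (4.4933) + (-3.4339) + (-3.2996) = -0.8890
Denominator Σ(y_t−ȳ)² = 28.3771
r_1 = -0.8890 / 28.3771 = -0.031

-0.031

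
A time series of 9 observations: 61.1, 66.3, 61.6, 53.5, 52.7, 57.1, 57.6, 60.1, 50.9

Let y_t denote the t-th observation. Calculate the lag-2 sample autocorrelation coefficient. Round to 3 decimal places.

-0.200

Mean ȳ = (61.1 + 66.3 + 61.6 + 53.5 + 52.7 + 57.1 + 57.6 + 60.1 + 50.9)/9 = 57.8778
Σ(y_t−ȳ)(y_{t+2}−ȳ) = (11.9938) + (-36.8706) + (-19.2728) + (3.4049) + (1.4383) + (-1.7284) + (1.9383) = -39.0965
Denominator Σ(y_t−ȳ)² = 195.4556
r_2 = -39.0965 / 195.4556 = -0.200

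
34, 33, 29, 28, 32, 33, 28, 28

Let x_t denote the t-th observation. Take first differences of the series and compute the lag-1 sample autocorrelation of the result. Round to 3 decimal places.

-0.037

First differences Δx: -1, -4, -1, 4, 1, -5, 0
Mean of differences = -0.8571
Numerator Σ(Δx_t−Δx̄)(Δx_{t+1}−Δx̄) = -2.0204
Denominator Σ(Δx_t−Δx̄)² = 54.8571
r_1(Δx) = -2.0204 / 54.8571 = -0.037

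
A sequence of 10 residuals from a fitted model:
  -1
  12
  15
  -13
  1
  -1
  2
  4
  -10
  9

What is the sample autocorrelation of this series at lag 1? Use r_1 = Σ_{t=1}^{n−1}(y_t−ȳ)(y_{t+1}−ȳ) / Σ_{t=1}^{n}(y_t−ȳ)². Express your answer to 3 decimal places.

-0.262

Mean ȳ = (-1 + 12 + 15 − 13 + 1 − 1 + 2 + 4 − 10 + 9)/10 = 1.8000
Numerator Σ_{t=1}^{9}(y_t−ȳ)(y_{t+1}−ȳ) = -186.2400
Denominator Σ(y_t−ȳ)² = 709.6000
r_1 = -186.2400 / 709.6000 = -0.262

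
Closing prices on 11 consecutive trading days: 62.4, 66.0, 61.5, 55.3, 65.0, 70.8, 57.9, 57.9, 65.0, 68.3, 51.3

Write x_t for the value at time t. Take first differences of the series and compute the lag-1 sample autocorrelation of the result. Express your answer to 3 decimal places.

-0.140

First differences Δx: 3.6, -4.5, -6.2, 9.7, 5.8, -12.9, 0.0, 7.1, 3.3, -17.0
Mean of differences = -1.1100
Numerator Σ(Δx_t−Δx̄)(Δx_{t+1}−Δx̄) = -98.3491
Denominator Σ(Δx_t−Δx̄)² = 703.7690
r_1(Δx) = -98.3491 / 703.7690 = -0.140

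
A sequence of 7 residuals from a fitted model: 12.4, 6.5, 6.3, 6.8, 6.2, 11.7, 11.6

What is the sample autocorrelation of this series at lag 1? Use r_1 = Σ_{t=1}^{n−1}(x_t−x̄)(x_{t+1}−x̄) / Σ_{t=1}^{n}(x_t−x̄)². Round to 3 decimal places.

0.158

Mean x̄ = (12.4 + 6.5 + 6.3 + 6.8 + 6.2 + 11.7 + 11.6)/7 = 8.7857
Numerator Σ_{t=1}^{6}(x_t−x̄)(x_{t+1}−x̄) = 8.1569
Denominator Σ(x_t−x̄)² = 51.5086
r_1 = 8.1569 / 51.5086 = 0.158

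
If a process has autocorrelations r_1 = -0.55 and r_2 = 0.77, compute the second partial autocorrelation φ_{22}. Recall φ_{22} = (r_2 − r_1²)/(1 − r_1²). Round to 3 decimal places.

φ_{22} = (r_2 − r_1²) / (1 − r_1²)
r_1² = (-0.55)² = 0.3025
Numerator = 0.77 − 0.3025 = 0.4675; denominator = 1 − 0.3025 = 0.6975
φ_{22} = 0.4675 / 0.6975 = 0.670

0.670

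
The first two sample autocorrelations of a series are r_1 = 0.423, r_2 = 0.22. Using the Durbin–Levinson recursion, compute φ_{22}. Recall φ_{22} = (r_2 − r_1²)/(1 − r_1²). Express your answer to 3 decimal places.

0.050

φ_{22} = (r_2 − r_1²) / (1 − r_1²)
r_1² = (0.423)² = 0.178929
Numerator = 0.22 − 0.1789 = 0.0411; denominator = 1 − 0.1789 = 0.8211
φ_{22} = 0.0411 / 0.8211 = 0.050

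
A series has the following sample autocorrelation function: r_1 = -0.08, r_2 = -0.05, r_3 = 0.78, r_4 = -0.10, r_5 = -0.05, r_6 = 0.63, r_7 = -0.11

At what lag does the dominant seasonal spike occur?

3

The largest autocorrelation is r_3 = 0.78, with a weaker echo at lag 6 (0.63); the remaining lags stay at or below -0.05.
The dominant spike at lag 3 indicates a seasonal period of 3.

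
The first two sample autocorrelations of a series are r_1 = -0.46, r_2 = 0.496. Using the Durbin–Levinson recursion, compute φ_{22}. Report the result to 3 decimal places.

φ_{22} = (r_2 − r_1²) / (1 − r_1²)
r_1² = (-0.46)² = 0.2116
Numerator = 0.496 − 0.2116 = 0.2844; denominator = 1 − 0.2116 = 0.7884
φ_{22} = 0.2844 / 0.7884 = 0.361

0.361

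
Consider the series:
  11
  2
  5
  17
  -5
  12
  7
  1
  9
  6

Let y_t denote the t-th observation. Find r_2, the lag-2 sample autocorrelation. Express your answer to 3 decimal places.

Mean ȳ = (11 + 2 + 5 + 17 − 5 + 12 + 7 + 1 + 9 + 6)/10 = 6.5000
Numerator Σ_{t=1}^{8}(y_t−ȳ)(y_{t+2}−ȳ) = -11.0000
Denominator Σ(y_t−ȳ)² = 352.5000
r_2 = -11.0000 / 352.5000 = -0.031

-0.031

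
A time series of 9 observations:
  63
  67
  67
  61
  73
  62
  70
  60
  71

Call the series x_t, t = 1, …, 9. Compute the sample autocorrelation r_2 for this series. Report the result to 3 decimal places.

0.511

Mean x̄ = (63 + 67 + 67 + 61 + 73 + 62 + 70 + 60 + 71)/9 = 66.0000
Σ(x_t−x̄)(x_{t+2}−x̄) = (-3.0000) + (-5.0000) + (7.0000) + (20.0000) + (28.0000) + (24.0000) + (20.0000) = 91.0000
Denominator Σ(x_t−x̄)² = 178.0000
r_2 = 91.0000 / 178.0000 = 0.511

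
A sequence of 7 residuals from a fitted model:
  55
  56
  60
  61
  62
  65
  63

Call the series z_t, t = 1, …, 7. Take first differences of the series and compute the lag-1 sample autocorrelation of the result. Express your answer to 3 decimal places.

-0.365

First differences Δz: 1, 4, 1, 1, 3, -2
Mean of differences = 1.3333
Numerator Σ(Δz_t−Δz̄)(Δz_{t+1}−Δz̄) = -7.7778
Denominator Σ(Δz_t−Δz̄)² = 21.3333
r_1(Δz) = -7.7778 / 21.3333 = -0.365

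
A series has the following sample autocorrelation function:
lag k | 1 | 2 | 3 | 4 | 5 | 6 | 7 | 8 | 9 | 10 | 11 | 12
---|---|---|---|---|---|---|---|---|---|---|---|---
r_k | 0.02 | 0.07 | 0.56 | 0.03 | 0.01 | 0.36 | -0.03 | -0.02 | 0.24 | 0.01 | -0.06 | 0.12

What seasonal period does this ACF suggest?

The largest autocorrelation is r_3 = 0.56, with weaker echoes at lags 6 (0.36) and 9 (0.24); the remaining lags stay at or below 0.12.
The dominant spike at lag 3 indicates a seasonal period of 3.

3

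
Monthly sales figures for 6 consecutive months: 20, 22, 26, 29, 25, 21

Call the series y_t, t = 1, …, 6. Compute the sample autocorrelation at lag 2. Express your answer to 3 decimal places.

-0.508

Mean ȳ = (20 + 22 + 26 + 29 + 25 + 21)/6 = 23.8333
Deviations from mean: -3.8333, -1.8333, 2.1667, 5.1667, 1.1667, -2.8333
Numerator Σ_{t=1}^{4}(y_t−ȳ)(y_{t+2}−ȳ) = -29.8889
Denominator Σ(y_t−ȳ)² = 58.8333
r_2 = -29.8889 / 58.8333 = -0.508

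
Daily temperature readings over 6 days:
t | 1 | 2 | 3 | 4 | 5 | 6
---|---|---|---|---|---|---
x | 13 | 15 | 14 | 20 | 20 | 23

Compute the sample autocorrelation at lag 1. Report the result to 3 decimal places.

0.383

Mean x̄ = (13 + 15 + 14 + 20 + 20 + 23)/6 = 17.5000
Deviations from mean: -4.5000, -2.5000, -3.5000, 2.5000, 2.5000, 5.5000
Numerator Σ_{t=1}^{5}(x_t−x̄)(x_{t+1}−x̄) = 31.2500
Denominator Σ(x_t−x̄)² = 81.5000
r_1 = 31.2500 / 81.5000 = 0.383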